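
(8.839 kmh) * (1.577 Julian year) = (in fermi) 1 kmh = 0.27777778 m/s, so 8.839 kmh = 8.839 * 0.27777778 = 2.4552778 m/s. 1 Julian year = 31557600 s, so 1.577 Julian year = 1.577 * 31557600 = 49766335 s. Combine: 2.4552778 m/s * 49766335 s = 1.2219018e+08 m. 1 fermi = 1e-15 m, so 1.2219018e+08 m = 1.2219018e+08 / 1e-15 = 1.2219018e+23 fermi ≈ 1.222e+23 fermi (4 s.f.). Final answer: 1.222e+23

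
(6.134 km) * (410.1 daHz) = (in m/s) 2.516e+07. Check: 1 km = 1000 m, so 6.134 km = 6.134 * 1000 = 6134 m. 1 daHz = 10 Hz, so 410.1 daHz = 410.1 * 10 = 4101 Hz. Combine: 6134 m * 4101 Hz = 25155534 m/s. Result: 25155534 m/s ≈ 2.516e+07 m/s (4 s.f.).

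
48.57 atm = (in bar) 49.21. Check: 1 atm = 101325 Pa, so 48.57 atm = 48.57 * 101325 = 4921355.2 Pa. 1 bar = 100000 Pa, so 4921355.2 Pa = 4921355.2 / 100000 = 49.213552 bar ≈ 49.21 bar (4 s.f.).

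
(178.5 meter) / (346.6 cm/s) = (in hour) 0.01431. Check: 178.5 meter = 178.5 m. 1 cm/s = 0.01 m/s, so 346.6 cm/s = 346.6 * 0.01 = 3.466 m/s. Combine: 178.5 m / 3.466 m/s = 51.500289 s. 1 hour = 3600 s, so 51.500289 s = 51.500289 / 3600 = 0.014305636 hour ≈ 0.01431 hour (4 s.f.).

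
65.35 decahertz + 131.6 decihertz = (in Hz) 666.7. Check: 1 decahertz = 10 Hz, so 65.35 decahertz = 65.35 * 10 = 653.5 Hz. 1 decihertz = 0.1 Hz, so 131.6 decihertz = 131.6 * 0.1 = 13.16 Hz. Sum: 653.5 + 13.16 = 666.66 Hz. Result: 666.66 Hz ≈ 666.7 Hz (4 s.f.).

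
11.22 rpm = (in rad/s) 1.175. Check: 1 rpm = 0.10471976 rad/s, so 11.22 rpm = 11.22 * 0.10471976 = 1.1749557 rad/s. Result: 1.1749557 rad/s ≈ 1.175 rad/s (4 s.f.).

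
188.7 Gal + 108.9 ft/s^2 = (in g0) 3.577. Check: 1 Gal = 0.01 m/s^2, so 188.7 Gal = 188.7 * 0.01 = 1.887 m/s^2. 1 ft/s^2 = 0.3048 m/s^2, so 108.9 ft/s^2 = 108.9 * 0.3048 = 33.19272 m/s^2. Sum: 1.887 + 33.19272 = 35.07972 m/s^2. 1 g0 = 9.80665 m/s^2, so 35.07972 m/s^2 = 35.07972 / 9.80665 = 3.5771359 g0 ≈ 3.577 g0 (4 s.f.).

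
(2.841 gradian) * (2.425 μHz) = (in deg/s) 1 gradian = 0.015707963 rad, so 2.841 gradian = 2.841 * 0.015707963 = 0.044626324 rad. 1 μHz = 1e-06 Hz, so 2.425 μHz = 2.425 * 1e-06 = 2.425e-06 Hz. Combine: 0.044626324 rad * 2.425e-06 Hz = 1.0821883e-07 rad/s. 1 deg/s = 0.017453293 rad/s, so 1.0821883e-07 rad/s = 1.0821883e-07 / 0.017453293 = 6.2004825e-06 deg/s ≈ 6.2e-06 deg/s (4 s.f.). Final answer: 6.2e-06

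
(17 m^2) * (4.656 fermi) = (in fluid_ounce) 2.676e-09. Check: 17 m^2 is already in m^2. 1 fermi = 1e-15 m, so 4.656 fermi = 4.656 * 1e-15 = 4.656e-15 m. Combine: 17 m^2 * 4.656e-15 m = 7.9152e-14 m^3. 1 fluid_ounce = 2.957353e-05 m^3, so 7.9152e-14 m^3 = 7.9152e-14 / 2.957353e-05 = 2.6764475e-09 fluid_ounce ≈ 2.676e-09 fluid_ounce (4 s.f.).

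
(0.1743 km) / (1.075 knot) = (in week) 1 km = 1000 m, so 0.1743 km = 0.1743 * 1000 = 174.3 m. 1 knot = 0.51444444 m/s, so 1.075 knot = 1.075 * 0.51444444 = 0.55302778 m/s. Combine: 174.3 m / 0.55302778 m/s = 315.17404 s. 1 week = 604800 s, so 315.17404 s = 315.17404 / 604800 = 0.0005211211 week ≈ 0.0005211 week (4 s.f.). Final answer: 0.0005211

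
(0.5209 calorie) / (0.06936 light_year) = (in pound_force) 1 calorie = 4.184 J, so 0.5209 calorie = 0.5209 * 4.184 = 2.1794456 J. 1 light_year = 9.4607305e+15 m, so 0.06936 light_year = 0.06936 * 9.4607305e+15 = 6.5619627e+14 m. Combine: 2.1794456 J / 6.5619627e+14 m = 3.3213319e-15 N. 1 pound_force = 4.4482216 N, so 3.3213319e-15 N = 3.3213319e-15 / 4.4482216 = 7.4666512e-16 pound_force ≈ 7.467e-16 pound_force (4 s.f.). Final answer: 7.467e-16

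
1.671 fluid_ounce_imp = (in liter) 1 fluid_ounce_imp = 2.8413063e-05 m^3, so 1.671 fluid_ounce_imp = 1.671 * 2.8413063e-05 = 4.7478227e-05 m^3. 1 liter = 0.001 m^3, so 4.7478227e-05 m^3 = 4.7478227e-05 / 0.001 = 0.047478227 liter ≈ 0.04748 liter (4 s.f.). Final answer: 0.04748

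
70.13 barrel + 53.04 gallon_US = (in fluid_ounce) 1 barrel = 0.15898729 m^3, so 70.13 barrel = 70.13 * 0.15898729 = 11.149779 m^3. 1 gallon_US = 0.0037854118 m^3, so 53.04 gallon_US = 53.04 * 0.0037854118 = 0.20077824 m^3. Sum: 11.149779 + 0.20077824 = 11.350557 m^3. 1 fluid_ounce = 2.957353e-05 m^3, so 11.350557 m^3 = 11.350557 / 2.957353e-05 = 383808 fluid_ounce ≈ 3.838e+05 fluid_ounce (4 s.f.). Final answer: 3.838e+05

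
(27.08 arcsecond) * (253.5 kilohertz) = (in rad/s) 33.28. Check: 1 arcsecond = 4.8481368e-06 rad, so 27.08 arcsecond = 27.08 * 4.8481368e-06 = 0.00013128754 rad. 1 kilohertz = 1000 Hz, so 253.5 kilohertz = 253.5 * 1000 = 253500 Hz. Combine: 0.00013128754 rad * 253500 Hz = 33.281393 rad/s. Result: 33.281393 rad/s ≈ 33.28 rad/s (4 s.f.).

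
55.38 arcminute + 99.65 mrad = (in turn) 0.01842. Check: 1 arcminute = 0.00029088821 rad, so 55.38 arcminute = 55.38 * 0.00029088821 = 0.016109389 rad. 1 mrad = 0.001 rad, so 99.65 mrad = 99.65 * 0.001 = 0.09965 rad. Sum: 0.016109389 + 0.09965 = 0.11575939 rad. 1 turn = 6.2831853 rad, so 0.11575939 rad = 0.11575939 / 6.2831853 = 0.018423679 turn ≈ 0.01842 turn (4 s.f.).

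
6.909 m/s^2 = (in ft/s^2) 1 ft/s^2 = 0.3048 m/s^2, so 6.909 m/s^2 = 6.909 / 0.3048 = 22.667323 ft/s^2 ≈ 22.67 ft/s^2 (4 s.f.). Final answer: 22.67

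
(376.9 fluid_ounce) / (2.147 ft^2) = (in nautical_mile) 1 fluid_ounce = 2.957353e-05 m^3, so 376.9 fluid_ounce = 376.9 * 2.957353e-05 = 0.011146263 m^3. 1 ft^2 = 0.09290304 m^2, so 2.147 ft^2 = 2.147 * 0.09290304 = 0.19946283 m^2. Combine: 0.011146263 m^3 / 0.19946283 m^2 = 0.055881406 m. 1 nautical_mile = 1852 m, so 0.055881406 m = 0.055881406 / 1852 = 3.0173546e-05 nautical_mile ≈ 3.017e-05 nautical_mile (4 s.f.). Final answer: 3.017e-05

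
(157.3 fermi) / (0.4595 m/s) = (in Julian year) 1.085e-20. Check: 1 fermi = 1e-15 m, so 157.3 fermi = 157.3 * 1e-15 = 1.573e-13 m. 0.4595 m/s is already in m/s. Combine: 1.573e-13 m / 0.4595 m/s = 3.4232862e-13 s. 1 Julian year = 31557600 s, so 3.4232862e-13 s = 3.4232862e-13 / 31557600 = 1.0847739e-20 Julian year ≈ 1.085e-20 Julian year (4 s.f.).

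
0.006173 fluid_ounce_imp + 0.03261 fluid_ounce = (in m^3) 1.14e-06. Check: 1 fluid_ounce_imp = 2.8413063e-05 m^3, so 0.006173 fluid_ounce_imp = 0.006173 * 2.8413063e-05 = 1.7539383e-07 m^3. 1 fluid_ounce = 2.957353e-05 m^3, so 0.03261 fluid_ounce = 0.03261 * 2.957353e-05 = 9.643928e-07 m^3. Sum: 1.7539383e-07 + 9.643928e-07 = 1.1397866e-06 m^3. Result: 1.1397866e-06 m^3 ≈ 1.14e-06 m^3 (4 s.f.).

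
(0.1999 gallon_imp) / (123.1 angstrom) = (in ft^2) 1 gallon_imp = 0.00454609 m^3, so 0.1999 gallon_imp = 0.1999 * 0.00454609 = 0.00090876339 m^3. 1 angstrom = 1e-10 m, so 123.1 angstrom = 123.1 * 1e-10 = 1.231e-08 m. Combine: 0.00090876339 m^3 / 1.231e-08 m = 73823.184 m^2. 1 ft^2 = 0.09290304 m^2, so 73823.184 m^2 = 73823.184 / 0.09290304 = 794626.14 ft^2 ≈ 7.946e+05 ft^2 (4 s.f.). Final answer: 7.946e+05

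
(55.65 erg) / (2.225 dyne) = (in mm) 1 erg = 1e-07 J, so 55.65 erg = 55.65 * 1e-07 = 5.565e-06 J. 1 dyne = 1e-05 N, so 2.225 dyne = 2.225 * 1e-05 = 2.225e-05 N. Combine: 5.565e-06 J / 2.225e-05 N = 0.25011236 m. 1 mm = 0.001 m, so 0.25011236 m = 0.25011236 / 0.001 = 250.11236 mm ≈ 250.1 mm (4 s.f.). Final answer: 250.1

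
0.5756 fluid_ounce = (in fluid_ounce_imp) 0.5991. Check: 1 fluid_ounce = 2.957353e-05 m^3, so 0.5756 fluid_ounce = 0.5756 * 2.957353e-05 = 1.7022524e-05 m^3. 1 fluid_ounce_imp = 2.8413063e-05 m^3, so 1.7022524e-05 m^3 = 1.7022524e-05 / 2.8413063e-05 = 0.59910908 fluid_ounce_imp ≈ 0.5991 fluid_ounce_imp (4 s.f.).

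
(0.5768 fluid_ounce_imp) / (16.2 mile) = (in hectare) 6.286e-14. Check: 1 fluid_ounce_imp = 2.8413063e-05 m^3, so 0.5768 fluid_ounce_imp = 0.5768 * 2.8413063e-05 = 1.6388654e-05 m^3. 1 mile = 1609.344 m, so 16.2 mile = 16.2 * 1609.344 = 26071.373 m. Combine: 1.6388654e-05 m^3 / 26071.373 m = 6.2860727e-10 m^2. 1 hectare = 10000 m^2, so 6.2860727e-10 m^2 = 6.2860727e-10 / 10000 = 6.2860727e-14 hectare ≈ 6.286e-14 hectare (4 s.f.).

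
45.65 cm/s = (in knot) 1 cm/s = 0.01 m/s, so 45.65 cm/s = 45.65 * 0.01 = 0.4565 m/s. 1 knot = 0.51444444 m/s, so 0.4565 m/s = 0.4565 / 0.51444444 = 0.88736501 knot ≈ 0.8874 knot (4 s.f.). Final answer: 0.8874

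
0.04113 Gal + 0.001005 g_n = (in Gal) 1.027. Check: 1 Gal = 0.01 m/s^2, so 0.04113 Gal = 0.04113 * 0.01 = 0.0004113 m/s^2. 1 g_n = 9.80665 m/s^2, so 0.001005 g_n = 0.001005 * 9.80665 = 0.0098556833 m/s^2. Sum: 0.0004113 + 0.0098556833 = 0.010266983 m/s^2. 1 Gal = 0.01 m/s^2, so 0.010266983 m/s^2 = 0.010266983 / 0.01 = 1.0266983 Gal ≈ 1.027 Gal (4 s.f.).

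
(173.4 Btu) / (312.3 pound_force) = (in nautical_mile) 1 Btu = 1055.0559 J, so 173.4 Btu = 173.4 * 1055.0559 = 182946.68 J. 1 pound_force = 4.4482216 N, so 312.3 pound_force = 312.3 * 4.4482216 = 1389.1796 N. Combine: 182946.68 J / 1389.1796 N = 131.69405 m. 1 nautical_mile = 1852 m, so 131.69405 m = 131.69405 / 1852 = 0.071109097 nautical_mile ≈ 0.07111 nautical_mile (4 s.f.). Final answer: 0.07111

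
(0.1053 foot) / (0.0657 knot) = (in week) 1.57e-06. Check: 1 foot = 0.3048 m, so 0.1053 foot = 0.1053 * 0.3048 = 0.03209544 m. 1 knot = 0.51444444 m/s, so 0.0657 knot = 0.0657 * 0.51444444 = 0.033799 m/s. Combine: 0.03209544 m / 0.033799 m/s = 0.94959733 s. 1 week = 604800 s, so 0.94959733 s = 0.94959733 / 604800 = 1.5701014e-06 week ≈ 1.57e-06 week (4 s.f.).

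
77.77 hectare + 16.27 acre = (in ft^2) 1 hectare = 10000 m^2, so 77.77 hectare = 77.77 * 10000 = 777700 m^2. 1 acre = 4046.8564 m^2, so 16.27 acre = 16.27 * 4046.8564 = 65842.354 m^2. Sum: 777700 + 65842.354 = 843542.35 m^2. 1 ft^2 = 0.09290304 m^2, so 843542.35 m^2 = 843542.35 / 0.09290304 = 9079814.3 ft^2 ≈ 9.08e+06 ft^2 (4 s.f.). Final answer: 9.08e+06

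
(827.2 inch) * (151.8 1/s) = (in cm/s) 3.189e+05. Check: 1 inch = 0.0254 m, so 827.2 inch = 827.2 * 0.0254 = 21.01088 m. 151.8 1/s = 151.8 Hz. Combine: 21.01088 m * 151.8 Hz = 3189.4516 m/s. 1 cm/s = 0.01 m/s, so 3189.4516 m/s = 3189.4516 / 0.01 = 318945.16 cm/s ≈ 3.189e+05 cm/s (4 s.f.).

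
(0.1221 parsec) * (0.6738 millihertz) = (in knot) 1 parsec = 3.0856776e+16 m, so 0.1221 parsec = 0.1221 * 3.0856776e+16 = 3.7676123e+15 m. 1 millihertz = 0.001 Hz, so 0.6738 millihertz = 0.6738 * 0.001 = 0.0006738 Hz. Combine: 3.7676123e+15 m * 0.0006738 Hz = 2.5386172e+12 m/s. 1 knot = 0.51444444 m/s, so 2.5386172e+12 m/s = 2.5386172e+12 / 0.51444444 = 4.934677e+12 knot ≈ 4.935e+12 knot (4 s.f.). Final answer: 4.935e+12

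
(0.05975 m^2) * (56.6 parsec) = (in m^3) 1.044e+17. Check: 0.05975 m^2 is already in m^2. 1 parsec = 3.0856776e+16 m, so 56.6 parsec = 56.6 * 3.0856776e+16 = 1.7464935e+18 m. Combine: 0.05975 m^2 * 1.7464935e+18 m = 1.0435299e+17 m^3. Result: 1.0435299e+17 m^3 ≈ 1.044e+17 m^3 (4 s.f.).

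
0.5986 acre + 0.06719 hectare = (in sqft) 3.331e+04. Check: 1 acre = 4046.8564 m^2, so 0.5986 acre = 0.5986 * 4046.8564 = 2422.4483 m^2. 1 hectare = 10000 m^2, so 0.06719 hectare = 0.06719 * 10000 = 671.9 m^2. Sum: 2422.4483 + 671.9 = 3094.3483 m^2. 1 sqft = 0.09290304 m^2, so 3094.3483 m^2 = 3094.3483 / 0.09290304 = 33307.287 sqft ≈ 3.331e+04 sqft (4 s.f.).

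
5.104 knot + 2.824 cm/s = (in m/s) 2.654. Check: 1 knot = 0.51444444 m/s, so 5.104 knot = 5.104 * 0.51444444 = 2.6257244 m/s. 1 cm/s = 0.01 m/s, so 2.824 cm/s = 2.824 * 0.01 = 0.02824 m/s. Sum: 2.6257244 + 0.02824 = 2.6539644 m/s. Result: 2.6539644 m/s ≈ 2.654 m/s (4 s.f.).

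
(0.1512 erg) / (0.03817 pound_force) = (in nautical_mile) 1 erg = 1e-07 J, so 0.1512 erg = 0.1512 * 1e-07 = 1.512e-08 J. 1 pound_force = 4.4482216 N, so 0.03817 pound_force = 0.03817 * 4.4482216 = 0.16978862 N. Combine: 1.512e-08 J / 0.16978862 N = 8.9051905e-08 m. 1 nautical_mile = 1852 m, so 8.9051905e-08 m = 8.9051905e-08 / 1852 = 4.8084182e-11 nautical_mile ≈ 4.808e-11 nautical_mile (4 s.f.). Final answer: 4.808e-11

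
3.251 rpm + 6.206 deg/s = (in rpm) 1 rpm = 0.10471976 rad/s, so 3.251 rpm = 3.251 * 0.10471976 = 0.34044392 rad/s. 1 deg/s = 0.017453293 rad/s, so 6.206 deg/s = 6.206 * 0.017453293 = 0.10831513 rad/s. Sum: 0.34044392 + 0.10831513 = 0.44875906 rad/s. 1 rpm = 0.10471976 rad/s, so 0.44875906 rad/s = 0.44875906 / 0.10471976 = 4.2853333 rpm ≈ 4.285 rpm (4 s.f.). Final answer: 4.285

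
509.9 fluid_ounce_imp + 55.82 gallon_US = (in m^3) 1 fluid_ounce_imp = 2.8413063e-05 m^3, so 509.9 fluid_ounce_imp = 509.9 * 2.8413063e-05 = 0.014487821 m^3. 1 gallon_US = 0.0037854118 m^3, so 55.82 gallon_US = 55.82 * 0.0037854118 = 0.21130169 m^3. Sum: 0.014487821 + 0.21130169 = 0.22578951 m^3. Result: 0.22578951 m^3 ≈ 0.2258 m^3 (4 s.f.). Final answer: 0.2258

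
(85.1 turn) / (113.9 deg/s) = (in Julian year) 1 turn = 6.2831853 rad, so 85.1 turn = 85.1 * 6.2831853 = 534.69907 rad. 1 deg/s = 0.017453293 rad/s, so 113.9 deg/s = 113.9 * 0.017453293 = 1.98793 rad/s. Combine: 534.69907 rad / 1.98793 rad/s = 268.97278 s. 1 Julian year = 31557600 s, so 268.97278 s = 268.97278 / 31557600 = 8.5232332e-06 Julian year ≈ 8.523e-06 Julian year (4 s.f.). Final answer: 8.523e-06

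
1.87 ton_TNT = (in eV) 4.883e+28. Check: 1 ton_TNT = 4.184e+09 J, so 1.87 ton_TNT = 1.87 * 4.184e+09 = 7.82408e+09 J. 1 eV = 1.6021766e-19 J, so 7.82408e+09 J = 7.82408e+09 / 1.6021766e-19 = 4.8834066e+28 eV ≈ 4.883e+28 eV (4 s.f.).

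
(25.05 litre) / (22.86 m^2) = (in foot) 0.003595. Check: 1 litre = 0.001 m^3, so 25.05 litre = 25.05 * 0.001 = 0.02505 m^3. 22.86 m^2 is already in m^2. Combine: 0.02505 m^3 / 22.86 m^2 = 0.0010958005 m. 1 foot = 0.3048 m, so 0.0010958005 m = 0.0010958005 / 0.3048 = 0.0035951461 foot ≈ 0.003595 foot (4 s.f.).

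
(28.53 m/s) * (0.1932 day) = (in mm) 28.53 m/s is already in m/s. 1 day = 86400 s, so 0.1932 day = 0.1932 * 86400 = 16692.48 s. Combine: 28.53 m/s * 16692.48 s = 476236.45 m. 1 mm = 0.001 m, so 476236.45 m = 476236.45 / 0.001 = 4.7623645e+08 mm ≈ 4.762e+08 mm (4 s.f.). Final answer: 4.762e+08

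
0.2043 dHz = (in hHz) 1 dHz = 0.1 Hz, so 0.2043 dHz = 0.2043 * 0.1 = 0.02043 Hz. 1 hHz = 100 Hz, so 0.02043 Hz = 0.02043 / 100 = 0.0002043 hHz. Final answer: 0.0002043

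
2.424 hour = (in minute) 145.4. Check: 1 hour = 3600 s, so 2.424 hour = 2.424 * 3600 = 8726.4 s. 1 minute = 60 s, so 8726.4 s = 8726.4 / 60 = 145.44 minute ≈ 145.4 minute (4 s.f.).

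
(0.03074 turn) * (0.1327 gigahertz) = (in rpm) 1 turn = 6.2831853 rad, so 0.03074 turn = 0.03074 * 6.2831853 = 0.19314512 rad. 1 gigahertz = 1e+09 Hz, so 0.1327 gigahertz = 0.1327 * 1e+09 = 1.327e+08 Hz. Combine: 0.19314512 rad * 1.327e+08 Hz = 25630357 rad/s. 1 rpm = 0.10471976 rad/s, so 25630357 rad/s = 25630357 / 0.10471976 = 2.4475188e+08 rpm ≈ 2.448e+08 rpm (4 s.f.). Final answer: 2.448e+08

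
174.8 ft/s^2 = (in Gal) 5328. Check: 1 ft/s^2 = 0.3048 m/s^2, so 174.8 ft/s^2 = 174.8 * 0.3048 = 53.27904 m/s^2. 1 Gal = 0.01 m/s^2, so 53.27904 m/s^2 = 53.27904 / 0.01 = 5327.904 Gal ≈ 5328 Gal (4 s.f.).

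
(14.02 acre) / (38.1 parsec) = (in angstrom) 0.0004826. Check: 1 acre = 4046.8564 m^2, so 14.02 acre = 14.02 * 4046.8564 = 56736.927 m^2. 1 parsec = 3.0856776e+16 m, so 38.1 parsec = 38.1 * 3.0856776e+16 = 1.1756432e+18 m. Combine: 56736.927 m^2 / 1.1756432e+18 m = 4.826033e-14 m. 1 angstrom = 1e-10 m, so 4.826033e-14 m = 4.826033e-14 / 1e-10 = 0.0004826033 angstrom ≈ 0.0004826 angstrom (4 s.f.).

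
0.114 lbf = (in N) 1 lbf = 4.4482216 N, so 0.114 lbf = 0.114 * 4.4482216 = 0.50709726 N. Result: 0.50709726 N ≈ 0.5071 N (4 s.f.). Final answer: 0.5071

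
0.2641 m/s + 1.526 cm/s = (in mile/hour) 0.6249. Check: 0.2641 m/s is already in m/s. 1 cm/s = 0.01 m/s, so 1.526 cm/s = 1.526 * 0.01 = 0.01526 m/s. Sum: 0.2641 + 0.01526 = 0.27936 m/s. 1 mile/hour = 0.44704 m/s, so 0.27936 m/s = 0.27936 / 0.44704 = 0.62491052 mile/hour ≈ 0.6249 mile/hour (4 s.f.).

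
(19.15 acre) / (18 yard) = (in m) 1 acre = 4046.8564 m^2, so 19.15 acre = 19.15 * 4046.8564 = 77497.3 m^2. 1 yard = 0.9144 m, so 18 yard = 18 * 0.9144 = 16.4592 m. Combine: 77497.3 m^2 / 16.4592 m = 4708.4488 m. Result: 4708.4488 m ≈ 4708 m (4 s.f.). Final answer: 4708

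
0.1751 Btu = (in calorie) 44.15. Check: 1 Btu = 1055.0559 J, so 0.1751 Btu = 0.1751 * 1055.0559 = 184.74028 J. 1 calorie = 4.184 J, so 184.74028 J = 184.74028 / 4.184 = 44.153987 calorie ≈ 44.15 calorie (4 s.f.).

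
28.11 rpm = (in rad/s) 2.944. Check: 1 rpm = 0.10471976 rad/s, so 28.11 rpm = 28.11 * 0.10471976 = 2.9436723 rad/s. Result: 2.9436723 rad/s ≈ 2.944 rad/s (4 s.f.).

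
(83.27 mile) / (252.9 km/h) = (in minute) 31.79. Check: 1 mile = 1609.344 m, so 83.27 mile = 83.27 * 1609.344 = 134010.07 m. 1 km/h = 0.27777778 m/s, so 252.9 km/h = 252.9 * 0.27777778 = 70.25 m/s. Combine: 134010.07 m / 70.25 m/s = 1907.6167 s. 1 minute = 60 s, so 1907.6167 s = 1907.6167 / 60 = 31.793612 minute ≈ 31.79 minute (4 s.f.).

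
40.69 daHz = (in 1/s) 406.9. Check: 1 daHz = 10 Hz, so 40.69 daHz = 40.69 * 10 = 406.9 Hz. 406.9 Hz = 406.9 1/s.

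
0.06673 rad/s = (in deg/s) 3.823. Check: 1 deg/s = 0.017453293 rad/s, so 0.06673 rad/s = 0.06673 / 0.017453293 = 3.8233474 deg/s ≈ 3.823 deg/s (4 s.f.).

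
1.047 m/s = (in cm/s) 104.7. Check: 1 cm/s = 0.01 m/s, so 1.047 m/s = 1.047 / 0.01 = 104.7 cm/s.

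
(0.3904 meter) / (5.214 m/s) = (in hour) 0.3904 meter = 0.3904 m. 5.214 m/s is already in m/s. Combine: 0.3904 m / 5.214 m/s = 0.074875336 s. 1 hour = 3600 s, so 0.074875336 s = 0.074875336 / 3600 = 2.0798704e-05 hour ≈ 2.08e-05 hour (4 s.f.). Final answer: 2.08e-05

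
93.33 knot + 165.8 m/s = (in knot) 415.6. Check: 1 knot = 0.51444444 m/s, so 93.33 knot = 93.33 * 0.51444444 = 48.0131 m/s. 165.8 m/s is already in m/s. Sum: 48.0131 + 165.8 = 213.8131 m/s. 1 knot = 0.51444444 m/s, so 213.8131 m/s = 213.8131 / 0.51444444 = 415.61942 knot ≈ 415.6 knot (4 s.f.).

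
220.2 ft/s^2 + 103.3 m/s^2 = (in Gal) 1 ft/s^2 = 0.3048 m/s^2, so 220.2 ft/s^2 = 220.2 * 0.3048 = 67.11696 m/s^2. 103.3 m/s^2 is already in m/s^2. Sum: 67.11696 + 103.3 = 170.41696 m/s^2. 1 Gal = 0.01 m/s^2, so 170.41696 m/s^2 = 170.41696 / 0.01 = 17041.696 Gal ≈ 1.704e+04 Gal (4 s.f.). Final answer: 1.704e+04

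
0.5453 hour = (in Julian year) 1 hour = 3600 s, so 0.5453 hour = 0.5453 * 3600 = 1963.08 s. 1 Julian year = 31557600 s, so 1963.08 s = 1963.08 / 31557600 = 6.2206251e-05 Julian year ≈ 6.221e-05 Julian year (4 s.f.). Final answer: 6.221e-05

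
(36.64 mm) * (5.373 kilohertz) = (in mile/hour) 1 mm = 0.001 m, so 36.64 mm = 36.64 * 0.001 = 0.03664 m. 1 kilohertz = 1000 Hz, so 5.373 kilohertz = 5.373 * 1000 = 5373 Hz. Combine: 0.03664 m * 5373 Hz = 196.86672 m/s. 1 mile/hour = 0.44704 m/s, so 196.86672 m/s = 196.86672 / 0.44704 = 440.37831 mile/hour ≈ 440.4 mile/hour (4 s.f.). Final answer: 440.4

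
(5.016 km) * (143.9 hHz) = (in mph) 1.615e+08. Check: 1 km = 1000 m, so 5.016 km = 5.016 * 1000 = 5016 m. 1 hHz = 100 Hz, so 143.9 hHz = 143.9 * 100 = 14390 Hz. Combine: 5016 m * 14390 Hz = 72180240 m/s. 1 mph = 0.44704 m/s, so 72180240 m/s = 72180240 / 0.44704 = 1.614626e+08 mph ≈ 1.615e+08 mph (4 s.f.).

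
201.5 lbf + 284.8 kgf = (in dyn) 3.689e+08. Check: 1 lbf = 4.4482216 N, so 201.5 lbf = 201.5 * 4.4482216 = 896.31666 N. 1 kgf = 9.80665 N, so 284.8 kgf = 284.8 * 9.80665 = 2792.9339 N. Sum: 896.31666 + 2792.9339 = 3689.2506 N. 1 dyn = 1e-05 N, so 3689.2506 N = 3689.2506 / 1e-05 = 3.6892506e+08 dyn ≈ 3.689e+08 dyn (4 s.f.).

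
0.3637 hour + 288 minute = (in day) 0.2152. Check: 1 hour = 3600 s, so 0.3637 hour = 0.3637 * 3600 = 1309.32 s. 1 minute = 60 s, so 288 minute = 288 * 60 = 17280 s. Sum: 1309.32 + 17280 = 18589.32 s. 1 day = 86400 s, so 18589.32 s = 18589.32 / 86400 = 0.21515417 day ≈ 0.2152 day (4 s.f.).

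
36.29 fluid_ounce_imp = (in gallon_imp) 1 fluid_ounce_imp = 2.8413063e-05 m^3, so 36.29 fluid_ounce_imp = 36.29 * 2.8413063e-05 = 0.00103111 m^3. 1 gallon_imp = 0.00454609 m^3, so 0.00103111 m^3 = 0.00103111 / 0.00454609 = 0.2268125 gallon_imp ≈ 0.2268 gallon_imp (4 s.f.). Final answer: 0.2268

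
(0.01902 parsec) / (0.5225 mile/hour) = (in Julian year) 1 parsec = 3.0856776e+16 m, so 0.01902 parsec = 0.01902 * 3.0856776e+16 = 5.8689588e+14 m. 1 mile/hour = 0.44704 m/s, so 0.5225 mile/hour = 0.5225 * 0.44704 = 0.2335784 m/s. Combine: 5.8689588e+14 m / 0.2335784 m/s = 2.5126291e+15 s. 1 Julian year = 31557600 s, so 2.5126291e+15 s = 2.5126291e+15 / 31557600 = 79620410 Julian year ≈ 7.962e+07 Julian year (4 s.f.). Final answer: 7.962e+07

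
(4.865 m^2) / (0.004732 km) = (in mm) 1028. Check: 4.865 m^2 is already in m^2. 1 km = 1000 m, so 0.004732 km = 0.004732 * 1000 = 4.732 m. Combine: 4.865 m^2 / 4.732 m = 1.0281065 m. 1 mm = 0.001 m, so 1.0281065 m = 1.0281065 / 0.001 = 1028.1065 mm ≈ 1028 mm (4 s.f.).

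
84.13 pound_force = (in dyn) 3.742e+07. Check: 1 pound_force = 4.4482216 N, so 84.13 pound_force = 84.13 * 4.4482216 = 374.22888 N. 1 dyn = 1e-05 N, so 374.22888 N = 374.22888 / 1e-05 = 37422888 dyn ≈ 3.742e+07 dyn (4 s.f.).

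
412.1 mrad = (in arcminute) 1 mrad = 0.001 rad, so 412.1 mrad = 412.1 * 0.001 = 0.4121 rad. 1 arcminute = 0.00029088821 rad, so 0.4121 rad = 0.4121 / 0.00029088821 = 1416.6954 arcminute ≈ 1417 arcminute (4 s.f.). Final answer: 1417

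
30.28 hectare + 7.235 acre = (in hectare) 33.21. Check: 1 hectare = 10000 m^2, so 30.28 hectare = 30.28 * 10000 = 302800 m^2. 1 acre = 4046.8564 m^2, so 7.235 acre = 7.235 * 4046.8564 = 29279.006 m^2. Sum: 302800 + 29279.006 = 332079.01 m^2. 1 hectare = 10000 m^2, so 332079.01 m^2 = 332079.01 / 10000 = 33.207901 hectare ≈ 33.21 hectare (4 s.f.).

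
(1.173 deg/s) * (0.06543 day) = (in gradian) 7368. Check: 1 deg/s = 0.017453293 rad/s, so 1.173 deg/s = 1.173 * 0.017453293 = 0.020472712 rad/s. 1 day = 86400 s, so 0.06543 day = 0.06543 * 86400 = 5653.152 s. Combine: 0.020472712 rad/s * 5653.152 s = 115.73535 rad. 1 gradian = 0.015707963 rad, so 115.73535 rad = 115.73535 / 0.015707963 = 7367.9414 gradian ≈ 7368 gradian (4 s.f.).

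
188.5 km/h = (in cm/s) 1 km/h = 0.27777778 m/s, so 188.5 km/h = 188.5 * 0.27777778 = 52.361111 m/s. 1 cm/s = 0.01 m/s, so 52.361111 m/s = 52.361111 / 0.01 = 5236.1111 cm/s ≈ 5236 cm/s (4 s.f.). Final answer: 5236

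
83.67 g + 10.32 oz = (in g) 1 g = 0.001 kg, so 83.67 g = 83.67 * 0.001 = 0.08367 kg. 1 oz = 0.028349523 kg, so 10.32 oz = 10.32 * 0.028349523 = 0.29256708 kg. Sum: 0.08367 + 0.29256708 = 0.37623708 kg. 1 g = 0.001 kg, so 0.37623708 kg = 0.37623708 / 0.001 = 376.23708 g ≈ 376.2 g (4 s.f.). Final answer: 376.2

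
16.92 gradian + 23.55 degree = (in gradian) 1 gradian = 0.015707963 rad, so 16.92 gradian = 16.92 * 0.015707963 = 0.26577874 rad. 1 degree = 0.017453293 rad, so 23.55 degree = 23.55 * 0.017453293 = 0.41102504 rad. Sum: 0.26577874 + 0.41102504 = 0.67680378 rad. 1 gradian = 0.015707963 rad, so 0.67680378 rad = 0.67680378 / 0.015707963 = 43.086667 gradian ≈ 43.09 gradian (4 s.f.). Final answer: 43.09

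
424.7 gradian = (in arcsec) 1.376e+06. Check: 1 gradian = 0.015707963 rad, so 424.7 gradian = 424.7 * 0.015707963 = 6.671172 rad. 1 arcsec = 4.8481368e-06 rad, so 6.671172 rad = 6.671172 / 4.8481368e-06 = 1376028 arcsec ≈ 1.376e+06 arcsec (4 s.f.).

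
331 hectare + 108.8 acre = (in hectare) 1 hectare = 10000 m^2, so 331 hectare = 331 * 10000 = 3310000 m^2. 1 acre = 4046.8564 m^2, so 108.8 acre = 108.8 * 4046.8564 = 440297.98 m^2. Sum: 3310000 + 440297.98 = 3750298 m^2. 1 hectare = 10000 m^2, so 3750298 m^2 = 3750298 / 10000 = 375.0298 hectare ≈ 375 hectare (4 s.f.). Final answer: 375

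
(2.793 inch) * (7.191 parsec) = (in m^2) 1 inch = 0.0254 m, so 2.793 inch = 2.793 * 0.0254 = 0.0709422 m. 1 parsec = 3.0856776e+16 m, so 7.191 parsec = 7.191 * 3.0856776e+16 = 2.2189107e+17 m. Combine: 0.0709422 m * 2.2189107e+17 m = 1.5741441e+16 m^2. Result: 1.5741441e+16 m^2 ≈ 1.574e+16 m^2 (4 s.f.). Final answer: 1.574e+16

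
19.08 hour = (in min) 1 hour = 3600 s, so 19.08 hour = 19.08 * 3600 = 68688 s. 1 min = 60 s, so 68688 s = 68688 / 60 = 1144.8 min ≈ 1145 min (4 s.f.). Final answer: 1145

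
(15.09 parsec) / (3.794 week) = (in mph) 1 parsec = 3.0856776e+16 m, so 15.09 parsec = 15.09 * 3.0856776e+16 = 4.6562875e+17 m. 1 week = 604800 s, so 3.794 week = 3.794 * 604800 = 2294611.2 s. Combine: 4.6562875e+17 m / 2294611.2 s = 2.0292272e+11 m/s. 1 mph = 0.44704 m/s, so 2.0292272e+11 m/s = 2.0292272e+11 / 0.44704 = 4.539252e+11 mph ≈ 4.539e+11 mph (4 s.f.). Final answer: 4.539e+11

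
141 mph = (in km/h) 226.9. Check: 1 mph = 0.44704 m/s, so 141 mph = 141 * 0.44704 = 63.03264 m/s. 1 km/h = 0.27777778 m/s, so 63.03264 m/s = 63.03264 / 0.27777778 = 226.9175 km/h ≈ 226.9 km/h (4 s.f.).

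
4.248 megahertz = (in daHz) 1 megahertz = 1000000 Hz, so 4.248 megahertz = 4.248 * 1000000 = 4248000 Hz. 1 daHz = 10 Hz, so 4248000 Hz = 4248000 / 10 = 424800 daHz ≈ 4.248e+05 daHz (4 s.f.). Final answer: 4.248e+05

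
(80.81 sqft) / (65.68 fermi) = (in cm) 1.143e+16. Check: 1 sqft = 0.09290304 m^2, so 80.81 sqft = 80.81 * 0.09290304 = 7.5074947 m^2. 1 fermi = 1e-15 m, so 65.68 fermi = 65.68 * 1e-15 = 6.568e-14 m. Combine: 7.5074947 m^2 / 6.568e-14 m = 1.1430412e+14 m. 1 cm = 0.01 m, so 1.1430412e+14 m = 1.1430412e+14 / 0.01 = 1.1430412e+16 cm ≈ 1.143e+16 cm (4 s.f.).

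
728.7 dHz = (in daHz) 1 dHz = 0.1 Hz, so 728.7 dHz = 728.7 * 0.1 = 72.87 Hz. 1 daHz = 10 Hz, so 72.87 Hz = 72.87 / 10 = 7.287 daHz. Final answer: 7.287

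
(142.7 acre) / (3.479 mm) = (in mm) 1 acre = 4046.8564 m^2, so 142.7 acre = 142.7 * 4046.8564 = 577486.41 m^2. 1 mm = 0.001 m, so 3.479 mm = 3.479 * 0.001 = 0.003479 m. Combine: 577486.41 m^2 / 0.003479 m = 1.6599207e+08 m. 1 mm = 0.001 m, so 1.6599207e+08 m = 1.6599207e+08 / 0.001 = 1.6599207e+11 mm ≈ 1.66e+11 mm (4 s.f.). Final answer: 1.66e+11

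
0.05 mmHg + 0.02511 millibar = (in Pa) 9.177. Check: 1 mmHg = 133.32237 Pa, so 0.05 mmHg = 0.05 * 133.32237 = 6.6661184 Pa. 1 millibar = 100 Pa, so 0.02511 millibar = 0.02511 * 100 = 2.511 Pa. Sum: 6.6661184 + 2.511 = 9.1771184 Pa. Result: 9.1771184 Pa ≈ 9.177 Pa (4 s.f.).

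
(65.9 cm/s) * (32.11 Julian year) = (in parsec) 2.164e-08. Check: 1 cm/s = 0.01 m/s, so 65.9 cm/s = 65.9 * 0.01 = 0.659 m/s. 1 Julian year = 31557600 s, so 32.11 Julian year = 32.11 * 31557600 = 1.0133145e+09 s. Combine: 0.659 m/s * 1.0133145e+09 s = 6.6777428e+08 m. 1 parsec = 3.0856776e+16 m, so 6.6777428e+08 m = 6.6777428e+08 / 3.0856776e+16 = 2.1641091e-08 parsec ≈ 2.164e-08 parsec (4 s.f.).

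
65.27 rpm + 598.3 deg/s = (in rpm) 165. Check: 1 rpm = 0.10471976 rad/s, so 65.27 rpm = 65.27 * 0.10471976 = 6.8350584 rad/s. 1 deg/s = 0.017453293 rad/s, so 598.3 deg/s = 598.3 * 0.017453293 = 10.442305 rad/s. Sum: 6.8350584 + 10.442305 = 17.277363 rad/s. 1 rpm = 0.10471976 rad/s, so 17.277363 rad/s = 17.277363 / 0.10471976 = 164.98667 rpm ≈ 165 rpm (4 s.f.).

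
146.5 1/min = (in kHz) 1 1/min = 0.016666667 Hz, so 146.5 1/min = 146.5 * 0.016666667 = 2.4416667 Hz. 1 kHz = 1000 Hz, so 2.4416667 Hz = 2.4416667 / 1000 = 0.0024416667 kHz ≈ 0.002442 kHz (4 s.f.). Final answer: 0.002442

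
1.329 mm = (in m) 0.001329. Check: 1 mm = 0.001 m, so 1.329 mm = 1.329 * 0.001 = 0.001329 m. Result: 0.001329 m.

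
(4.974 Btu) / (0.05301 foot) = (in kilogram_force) 3.312e+04. Check: 1 Btu = 1055.0559 J, so 4.974 Btu = 4.974 * 1055.0559 = 5247.8478 J. 1 foot = 0.3048 m, so 0.05301 foot = 0.05301 * 0.3048 = 0.016157448 m. Combine: 5247.8478 J / 0.016157448 m = 324794.35 N. 1 kilogram_force = 9.80665 N, so 324794.35 N = 324794.35 / 9.80665 = 33119.806 kilogram_force ≈ 3.312e+04 kilogram_force (4 s.f.).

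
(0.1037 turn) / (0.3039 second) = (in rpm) 20.47. Check: 1 turn = 6.2831853 rad, so 0.1037 turn = 0.1037 * 6.2831853 = 0.65156632 rad. 0.3039 second = 0.3039 s. Combine: 0.65156632 rad / 0.3039 s = 2.1440155 rad/s. 1 rpm = 0.10471976 rad/s, so 2.1440155 rad/s = 2.1440155 / 0.10471976 = 20.47384 rpm ≈ 20.47 rpm (4 s.f.).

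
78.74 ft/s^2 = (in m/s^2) 1 ft/s^2 = 0.3048 m/s^2, so 78.74 ft/s^2 = 78.74 * 0.3048 = 23.999952 m/s^2. Result: 23.999952 m/s^2 ≈ 24 m/s^2 (4 s.f.). Final answer: 24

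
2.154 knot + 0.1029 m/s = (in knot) 2.354. Check: 1 knot = 0.51444444 m/s, so 2.154 knot = 2.154 * 0.51444444 = 1.1081133 m/s. 0.1029 m/s is already in m/s. Sum: 1.1081133 + 0.1029 = 1.2110133 m/s. 1 knot = 0.51444444 m/s, so 1.2110133 m/s = 1.2110133 / 0.51444444 = 2.3540216 knot ≈ 2.354 knot (4 s.f.).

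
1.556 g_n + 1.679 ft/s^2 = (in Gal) 1 g_n = 9.80665 m/s^2, so 1.556 g_n = 1.556 * 9.80665 = 15.259147 m/s^2. 1 ft/s^2 = 0.3048 m/s^2, so 1.679 ft/s^2 = 1.679 * 0.3048 = 0.5117592 m/s^2. Sum: 15.259147 + 0.5117592 = 15.770907 m/s^2. 1 Gal = 0.01 m/s^2, so 15.770907 m/s^2 = 15.770907 / 0.01 = 1577.0907 Gal ≈ 1577 Gal (4 s.f.). Final answer: 1577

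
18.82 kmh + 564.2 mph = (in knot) 500.4. Check: 1 kmh = 0.27777778 m/s, so 18.82 kmh = 18.82 * 0.27777778 = 5.2277778 m/s. 1 mph = 0.44704 m/s, so 564.2 mph = 564.2 * 0.44704 = 252.21997 m/s. Sum: 5.2277778 + 252.21997 = 257.44775 m/s. 1 knot = 0.51444444 m/s, so 257.44775 m/s = 257.44775 / 0.51444444 = 500.43838 knot ≈ 500.4 knot (4 s.f.).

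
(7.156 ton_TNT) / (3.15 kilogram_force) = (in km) 1 ton_TNT = 4.184e+09 J, so 7.156 ton_TNT = 7.156 * 4.184e+09 = 2.9940704e+10 J. 1 kilogram_force = 9.80665 N, so 3.15 kilogram_force = 3.15 * 9.80665 = 30.890947 N. Combine: 2.9940704e+10 J / 30.890947 N = 9.6923877e+08 m. 1 km = 1000 m, so 9.6923877e+08 m = 9.6923877e+08 / 1000 = 969238.77 km ≈ 9.692e+05 km (4 s.f.). Final answer: 9.692e+05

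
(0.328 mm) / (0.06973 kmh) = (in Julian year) 5.366e-10. Check: 1 mm = 0.001 m, so 0.328 mm = 0.328 * 0.001 = 0.000328 m. 1 kmh = 0.27777778 m/s, so 0.06973 kmh = 0.06973 * 0.27777778 = 0.019369444 m/s. Combine: 0.000328 m / 0.019369444 m/s = 0.016933888 s. 1 Julian year = 31557600 s, so 0.016933888 s = 0.016933888 / 31557600 = 5.3660253e-10 Julian year ≈ 5.366e-10 Julian year (4 s.f.).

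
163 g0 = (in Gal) 1 g0 = 9.80665 m/s^2, so 163 g0 = 163 * 9.80665 = 1598.4839 m/s^2. 1 Gal = 0.01 m/s^2, so 1598.4839 m/s^2 = 1598.4839 / 0.01 = 159848.39 Gal ≈ 1.598e+05 Gal (4 s.f.). Final answer: 1.598e+05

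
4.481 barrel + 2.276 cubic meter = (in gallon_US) 789.5. Check: 1 barrel = 0.15898729 m^3, so 4.481 barrel = 4.481 * 0.15898729 = 0.71242207 m^3. 2.276 cubic meter = 2.276 m^3. Sum: 0.71242207 + 2.276 = 2.9884221 m^3. 1 gallon_US = 0.0037854118 m^3, so 2.9884221 m^3 = 2.9884221 / 0.0037854118 = 789.45759 gallon_US ≈ 789.5 gallon_US (4 s.f.).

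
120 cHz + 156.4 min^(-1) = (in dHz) 38.07. Check: 1 cHz = 0.01 Hz, so 120 cHz = 120 * 0.01 = 1.2 Hz. 1 min^(-1) = 0.016666667 Hz, so 156.4 min^(-1) = 156.4 * 0.016666667 = 2.6066667 Hz. Sum: 1.2 + 2.6066667 = 3.8066667 Hz. 1 dHz = 0.1 Hz, so 3.8066667 Hz = 3.8066667 / 0.1 = 38.066667 dHz ≈ 38.07 dHz (4 s.f.).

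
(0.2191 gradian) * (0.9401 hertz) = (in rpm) 0.0309. Check: 1 gradian = 0.015707963 rad, so 0.2191 gradian = 0.2191 * 0.015707963 = 0.0034416148 rad. 0.9401 hertz = 0.9401 Hz. Combine: 0.0034416148 rad * 0.9401 Hz = 0.003235462 rad/s. 1 rpm = 0.10471976 rad/s, so 0.003235462 rad/s = 0.003235462 / 0.10471976 = 0.030896387 rpm ≈ 0.0309 rpm (4 s.f.).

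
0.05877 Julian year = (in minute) 3.091e+04. Check: 1 Julian year = 31557600 s, so 0.05877 Julian year = 0.05877 * 31557600 = 1854640.2 s. 1 minute = 60 s, so 1854640.2 s = 1854640.2 / 60 = 30910.669 minute ≈ 3.091e+04 minute (4 s.f.).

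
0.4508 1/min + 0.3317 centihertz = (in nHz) 1.083e+07. Check: 1 1/min = 0.016666667 Hz, so 0.4508 1/min = 0.4508 * 0.016666667 = 0.0075133333 Hz. 1 centihertz = 0.01 Hz, so 0.3317 centihertz = 0.3317 * 0.01 = 0.003317 Hz. Sum: 0.0075133333 + 0.003317 = 0.010830333 Hz. 1 nHz = 1e-09 Hz, so 0.010830333 Hz = 0.010830333 / 1e-09 = 10830333 nHz ≈ 1.083e+07 nHz (4 s.f.).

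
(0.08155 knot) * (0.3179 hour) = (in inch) 1890. Check: 1 knot = 0.51444444 m/s, so 0.08155 knot = 0.08155 * 0.51444444 = 0.041952944 m/s. 1 hour = 3600 s, so 0.3179 hour = 0.3179 * 3600 = 1144.44 s. Combine: 0.041952944 m/s * 1144.44 s = 48.012628 m. 1 inch = 0.0254 m, so 48.012628 m = 48.012628 / 0.0254 = 1890.2609 inch ≈ 1890 inch (4 s.f.).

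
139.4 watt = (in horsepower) 0.1869. Check: 139.4 watt = 139.4 W. 1 horsepower = 745.69987 W, so 139.4 W = 139.4 / 745.69987 = 0.18693848 horsepower ≈ 0.1869 horsepower (4 s.f.).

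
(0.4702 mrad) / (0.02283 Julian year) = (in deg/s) 1 mrad = 0.001 rad, so 0.4702 mrad = 0.4702 * 0.001 = 0.0004702 rad. 1 Julian year = 31557600 s, so 0.02283 Julian year = 0.02283 * 31557600 = 720460.01 s. Combine: 0.0004702 rad / 720460.01 s = 6.5263858e-10 rad/s. 1 deg/s = 0.017453293 rad/s, so 6.5263858e-10 rad/s = 6.5263858e-10 / 0.017453293 = 3.7393436e-08 deg/s ≈ 3.739e-08 deg/s (4 s.f.). Final answer: 3.739e-08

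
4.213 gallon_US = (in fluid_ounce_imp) 1 gallon_US = 0.0037854118 m^3, so 4.213 gallon_US = 4.213 * 0.0037854118 = 0.01594794 m^3. 1 fluid_ounce_imp = 2.8413063e-05 m^3, so 0.01594794 m^3 = 0.01594794 / 2.8413063e-05 = 561.28901 fluid_ounce_imp ≈ 561.3 fluid_ounce_imp (4 s.f.). Final answer: 561.3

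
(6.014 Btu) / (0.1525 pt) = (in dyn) 1 Btu = 1055.0559 J, so 6.014 Btu = 6.014 * 1055.0559 = 6345.1059 J. 1 pt = 0.00035277778 m, so 0.1525 pt = 0.1525 * 0.00035277778 = 5.3798611e-05 m. Combine: 6345.1059 J / 5.3798611e-05 m = 1.1794182e+08 N. 1 dyn = 1e-05 N, so 1.1794182e+08 N = 1.1794182e+08 / 1e-05 = 1.1794182e+13 dyn ≈ 1.179e+13 dyn (4 s.f.). Final answer: 1.179e+13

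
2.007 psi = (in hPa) 138.4. Check: 1 psi = 6894.7573 Pa, so 2.007 psi = 2.007 * 6894.7573 = 13837.778 Pa. 1 hPa = 100 Pa, so 13837.778 Pa = 13837.778 / 100 = 138.37778 hPa ≈ 138.4 hPa (4 s.f.).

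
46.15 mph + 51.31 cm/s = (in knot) 1 mph = 0.44704 m/s, so 46.15 mph = 46.15 * 0.44704 = 20.630896 m/s. 1 cm/s = 0.01 m/s, so 51.31 cm/s = 51.31 * 0.01 = 0.5131 m/s. Sum: 20.630896 + 0.5131 = 21.143996 m/s. 1 knot = 0.51444444 m/s, so 21.143996 m/s = 21.143996 / 0.51444444 = 41.10064 knot ≈ 41.1 knot (4 s.f.). Final answer: 41.1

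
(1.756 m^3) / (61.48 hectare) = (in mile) 1.775e-09. Check: 1.756 m^3 is already in m^3. 1 hectare = 10000 m^2, so 61.48 hectare = 61.48 * 10000 = 614800 m^2. Combine: 1.756 m^3 / 614800 m^2 = 2.8562134e-06 m. 1 mile = 1609.344 m, so 2.8562134e-06 m = 2.8562134e-06 / 1609.344 = 1.7747687e-09 mile ≈ 1.775e-09 mile (4 s.f.).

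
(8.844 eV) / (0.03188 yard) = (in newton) 4.861e-17. Check: 1 eV = 1.6021766e-19 J, so 8.844 eV = 8.844 * 1.6021766e-19 = 1.416965e-18 J. 1 yard = 0.9144 m, so 0.03188 yard = 0.03188 * 0.9144 = 0.029151072 m. Combine: 1.416965e-18 J / 0.029151072 m = 4.8607647e-17 N. 4.8607647e-17 N = 4.8607647e-17 newton ≈ 4.861e-17 newton (4 s.f.).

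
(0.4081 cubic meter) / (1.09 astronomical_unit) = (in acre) 6.184e-16. Check: 0.4081 cubic meter = 0.4081 m^3. 1 astronomical_unit = 1.4959787e+11 m, so 1.09 astronomical_unit = 1.09 * 1.4959787e+11 = 1.6306168e+11 m. Combine: 0.4081 m^3 / 1.6306168e+11 m = 2.5027339e-12 m^2. 1 acre = 4046.8564 m^2, so 2.5027339e-12 m^2 = 2.5027339e-12 / 4046.8564 = 6.1843903e-16 acre ≈ 6.184e-16 acre (4 s.f.).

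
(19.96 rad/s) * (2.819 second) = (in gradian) 19.96 rad/s is already in rad/s. 2.819 second = 2.819 s. Combine: 19.96 rad/s * 2.819 s = 56.26724 rad. 1 gradian = 0.015707963 rad, so 56.26724 rad = 56.26724 / 0.015707963 = 3582.0838 gradian ≈ 3582 gradian (4 s.f.). Final answer: 3582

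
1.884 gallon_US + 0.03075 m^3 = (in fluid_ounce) 1 gallon_US = 0.0037854118 m^3, so 1.884 gallon_US = 1.884 * 0.0037854118 = 0.0071317158 m^3. 0.03075 m^3 is already in m^3. Sum: 0.0071317158 + 0.03075 = 0.037881716 m^3. 1 fluid_ounce = 2.957353e-05 m^3, so 0.037881716 m^3 = 0.037881716 / 2.957353e-05 = 1280.9332 fluid_ounce ≈ 1281 fluid_ounce (4 s.f.). Final answer: 1281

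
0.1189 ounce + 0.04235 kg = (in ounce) 1.613. Check: 1 ounce = 0.028349523 kg, so 0.1189 ounce = 0.1189 * 0.028349523 = 0.0033707583 kg. 0.04235 kg is already in kg. Sum: 0.0033707583 + 0.04235 = 0.045720758 kg. 1 ounce = 0.028349523 kg, so 0.045720758 kg = 0.045720758 / 0.028349523 = 1.6127523 ounce ≈ 1.613 ounce (4 s.f.).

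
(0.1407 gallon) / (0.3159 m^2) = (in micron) 1 gallon = 0.0037854118 m^3, so 0.1407 gallon = 0.1407 * 0.0037854118 = 0.00053260744 m^3. 0.3159 m^2 is already in m^2. Combine: 0.00053260744 m^3 / 0.3159 m^2 = 0.0016860001 m. 1 micron = 1e-06 m, so 0.0016860001 m = 0.0016860001 / 1e-06 = 1686.0001 micron ≈ 1686 micron (4 s.f.). Final answer: 1686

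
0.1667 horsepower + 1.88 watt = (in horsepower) 0.1692. Check: 1 horsepower = 745.69987 W, so 0.1667 horsepower = 0.1667 * 745.69987 = 124.30817 W. 1.88 watt = 1.88 W. Sum: 124.30817 + 1.88 = 126.18817 W. 1 horsepower = 745.69987 W, so 126.18817 W = 126.18817 / 745.69987 = 0.16922112 horsepower ≈ 0.1692 horsepower (4 s.f.).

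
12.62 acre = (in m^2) 5.107e+04. Check: 1 acre = 4046.8564 m^2, so 12.62 acre = 12.62 * 4046.8564 = 51071.328 m^2. Result: 51071.328 m^2 ≈ 5.107e+04 m^2 (4 s.f.).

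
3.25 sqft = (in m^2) 1 sqft = 0.09290304 m^2, so 3.25 sqft = 3.25 * 0.09290304 = 0.30193488 m^2. Result: 0.30193488 m^2 ≈ 0.3019 m^2 (4 s.f.). Final answer: 0.3019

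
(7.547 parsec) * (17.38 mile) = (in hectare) 1 parsec = 3.0856776e+16 m, so 7.547 parsec = 7.547 * 3.0856776e+16 = 2.3287609e+17 m. 1 mile = 1609.344 m, so 17.38 mile = 17.38 * 1609.344 = 27970.399 m. Combine: 2.3287609e+17 m * 27970.399 m = 6.513637e+21 m^2. 1 hectare = 10000 m^2, so 6.513637e+21 m^2 = 6.513637e+21 / 10000 = 6.513637e+17 hectare ≈ 6.514e+17 hectare (4 s.f.). Final answer: 6.514e+17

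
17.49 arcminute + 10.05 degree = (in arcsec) 3.723e+04. Check: 1 arcminute = 0.00029088821 rad, so 17.49 arcminute = 17.49 * 0.00029088821 = 0.0050876348 rad. 1 degree = 0.017453293 rad, so 10.05 degree = 10.05 * 0.017453293 = 0.17540559 rad. Sum: 0.0050876348 + 0.17540559 = 0.18049322 rad. 1 arcsec = 4.8481368e-06 rad, so 0.18049322 rad = 0.18049322 / 4.8481368e-06 = 37229.4 arcsec ≈ 3.723e+04 arcsec (4 s.f.).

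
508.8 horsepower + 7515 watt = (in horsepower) 1 horsepower = 745.69987 W, so 508.8 horsepower = 508.8 * 745.69987 = 379412.09 W. 7515 watt = 7515 W. Sum: 379412.09 + 7515 = 386927.09 W. 1 horsepower = 745.69987 W, so 386927.09 W = 386927.09 / 745.69987 = 518.87778 horsepower ≈ 518.9 horsepower (4 s.f.). Final answer: 518.9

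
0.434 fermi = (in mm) 4.34e-13. Check: 1 fermi = 1e-15 m, so 0.434 fermi = 0.434 * 1e-15 = 4.34e-16 m. 1 mm = 0.001 m, so 4.34e-16 m = 4.34e-16 / 0.001 = 4.34e-13 mm.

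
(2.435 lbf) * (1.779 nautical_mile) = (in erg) 3.569e+11. Check: 1 lbf = 4.4482216 N, so 2.435 lbf = 2.435 * 4.4482216 = 10.83142 N. 1 nautical_mile = 1852 m, so 1.779 nautical_mile = 1.779 * 1852 = 3294.708 m. Combine: 10.83142 N * 3294.708 m = 35686.365 J. 1 erg = 1e-07 J, so 35686.365 J = 35686.365 / 1e-07 = 3.5686365e+11 erg ≈ 3.569e+11 erg (4 s.f.).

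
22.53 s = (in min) 1 min = 60 s, so 22.53 s = 22.53 / 60 = 0.3755 min. Final answer: 0.3755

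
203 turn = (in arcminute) 1 turn = 6.2831853 rad, so 203 turn = 203 * 6.2831853 = 1275.4866 rad. 1 arcminute = 0.00029088821 rad, so 1275.4866 rad = 1275.4866 / 0.00029088821 = 4384800 arcminute ≈ 4.385e+06 arcminute (4 s.f.). Final answer: 4.385e+06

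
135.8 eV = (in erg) 2.176e-10. Check: 1 eV = 1.6021766e-19 J, so 135.8 eV = 135.8 * 1.6021766e-19 = 2.1757559e-17 J. 1 erg = 1e-07 J, so 2.1757559e-17 J = 2.1757559e-17 / 1e-07 = 2.1757559e-10 erg ≈ 2.176e-10 erg (4 s.f.).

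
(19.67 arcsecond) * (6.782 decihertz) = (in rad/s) 1 arcsecond = 4.8481368e-06 rad, so 19.67 arcsecond = 19.67 * 4.8481368e-06 = 9.5362851e-05 rad. 1 decihertz = 0.1 Hz, so 6.782 decihertz = 6.782 * 0.1 = 0.6782 Hz. Combine: 9.5362851e-05 rad * 0.6782 Hz = 6.4675086e-05 rad/s. Result: 6.4675086e-05 rad/s ≈ 6.468e-05 rad/s (4 s.f.). Final answer: 6.468e-05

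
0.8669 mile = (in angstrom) 1 mile = 1609.344 m, so 0.8669 mile = 0.8669 * 1609.344 = 1395.1403 m. 1 angstrom = 1e-10 m, so 1395.1403 m = 1395.1403 / 1e-10 = 1.3951403e+13 angstrom ≈ 1.395e+13 angstrom (4 s.f.). Final answer: 1.395e+13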